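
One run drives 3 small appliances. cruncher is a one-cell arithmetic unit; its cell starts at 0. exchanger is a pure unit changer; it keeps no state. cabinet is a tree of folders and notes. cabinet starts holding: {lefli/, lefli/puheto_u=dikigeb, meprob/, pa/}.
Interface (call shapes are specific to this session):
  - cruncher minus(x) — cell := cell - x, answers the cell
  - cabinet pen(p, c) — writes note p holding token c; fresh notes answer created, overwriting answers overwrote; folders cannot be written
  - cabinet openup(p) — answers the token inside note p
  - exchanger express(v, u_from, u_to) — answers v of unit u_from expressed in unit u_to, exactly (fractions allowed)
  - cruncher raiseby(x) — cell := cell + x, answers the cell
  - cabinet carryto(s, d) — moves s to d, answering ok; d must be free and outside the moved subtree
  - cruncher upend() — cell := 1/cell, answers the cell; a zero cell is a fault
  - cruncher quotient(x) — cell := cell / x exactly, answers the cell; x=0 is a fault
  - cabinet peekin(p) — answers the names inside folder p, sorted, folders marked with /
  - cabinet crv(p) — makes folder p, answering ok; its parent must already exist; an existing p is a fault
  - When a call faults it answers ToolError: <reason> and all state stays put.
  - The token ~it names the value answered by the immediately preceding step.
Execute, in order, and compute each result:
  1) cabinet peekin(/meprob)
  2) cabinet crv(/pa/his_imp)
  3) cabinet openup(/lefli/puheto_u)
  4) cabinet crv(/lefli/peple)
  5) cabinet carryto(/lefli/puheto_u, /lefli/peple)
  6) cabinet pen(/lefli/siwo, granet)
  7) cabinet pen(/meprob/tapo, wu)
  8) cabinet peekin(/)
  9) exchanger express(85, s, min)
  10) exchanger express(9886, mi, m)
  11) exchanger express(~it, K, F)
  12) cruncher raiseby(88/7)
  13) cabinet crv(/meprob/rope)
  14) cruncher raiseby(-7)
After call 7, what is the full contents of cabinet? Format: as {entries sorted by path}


> cabinet peekin p=/meprob
= []
> cabinet crv p=/pa/his_imp
= ok
> cabinet openup p=/lefli/puheto_u
= dikigeb
> cabinet crv p=/lefli/peple
= ok
> cabinet carryto s=/lefli/puheto_u d=/lefli/peple
= ToolError: exists
> cabinet pen p=/lefli/siwo c=granet
= created
> cabinet pen p=/meprob/tapo c=wu
= created
> cabinet peekin p=/
= [lefli/, meprob/, pa/]
> exchanger express v=85 u_from=s u_to=min
= 17/12
> exchanger express v=9886 u_from=mi u_to=m
= 1988746848/125
> exchanger express v=~it u_from=K u_to=F
= 71593737353/2500
> cruncher raiseby x=88/7
= 88/7
> cabinet crv p=/meprob/rope
= ok
> cruncher raiseby x=-7
= 39/7

Answer: {lefli/, lefli/peple/, lefli/puheto_u=dikigeb, lefli/siwo=granet, meprob/, meprob/tapo=wu, pa/, pa/his_imp/}


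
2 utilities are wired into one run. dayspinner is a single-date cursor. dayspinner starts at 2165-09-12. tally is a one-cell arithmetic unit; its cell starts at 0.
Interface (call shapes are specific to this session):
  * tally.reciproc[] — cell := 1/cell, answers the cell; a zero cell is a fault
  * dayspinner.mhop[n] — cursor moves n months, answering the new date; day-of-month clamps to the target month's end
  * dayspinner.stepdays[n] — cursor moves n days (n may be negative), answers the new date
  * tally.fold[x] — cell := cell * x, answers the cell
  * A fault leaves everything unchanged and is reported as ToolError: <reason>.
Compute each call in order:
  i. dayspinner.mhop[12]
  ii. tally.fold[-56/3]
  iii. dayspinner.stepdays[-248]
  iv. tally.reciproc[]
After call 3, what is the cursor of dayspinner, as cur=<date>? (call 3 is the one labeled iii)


Now I run mhop passing n: 12, — result: 2166-09-12.
Then fold passing x: -56/3, — result: 0.
Using stepdays passing n: -248, giving 2166-01-07.
I try reciproc(): ToolError: reciprocal of zero.

Answer: cur=2166-01-07


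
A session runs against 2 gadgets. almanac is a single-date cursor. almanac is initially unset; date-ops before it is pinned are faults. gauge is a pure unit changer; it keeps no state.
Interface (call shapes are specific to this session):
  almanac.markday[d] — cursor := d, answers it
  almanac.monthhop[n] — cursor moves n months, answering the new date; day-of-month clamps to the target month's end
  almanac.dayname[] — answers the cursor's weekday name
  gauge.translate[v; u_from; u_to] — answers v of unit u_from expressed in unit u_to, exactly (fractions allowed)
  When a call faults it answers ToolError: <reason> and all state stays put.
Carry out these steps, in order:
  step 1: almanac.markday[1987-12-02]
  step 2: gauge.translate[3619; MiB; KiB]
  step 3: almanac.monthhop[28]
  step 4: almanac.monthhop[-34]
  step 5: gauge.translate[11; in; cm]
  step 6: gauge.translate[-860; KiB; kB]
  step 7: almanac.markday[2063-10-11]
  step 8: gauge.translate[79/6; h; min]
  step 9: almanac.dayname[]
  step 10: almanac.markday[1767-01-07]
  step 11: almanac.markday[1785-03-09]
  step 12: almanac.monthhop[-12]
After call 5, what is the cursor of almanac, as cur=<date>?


Invoking markday using d=1987-12-02, which returns 1987-12-02.
Invoking translate using v=3619, u_from=MiB, u_to=KiB, which returns 3705856.
I call monthhop using n=28: 1990-04-02.
I run monthhop using n=-34, and observe 1987-06-02.
I run translate using v=11, u_from=in, u_to=cm, which returns 1397/50.
Using translate using v=-860, u_from=KiB, u_to=kB, and observe -22016/25.
Invoking markday using d=2063-10-11, → 2063-10-11.
Using translate using v=79/6, u_from=h, u_to=min, yielding 790.
Calling dayname, which returns Thursday.
Using markday using d=1767-01-07, — result: 1767-01-07.
Then markday using d=1785-03-09, giving 1785-03-09.
I try monthhop using n=-12, yielding 1784-03-09.

Answer: cur=1987-06-02


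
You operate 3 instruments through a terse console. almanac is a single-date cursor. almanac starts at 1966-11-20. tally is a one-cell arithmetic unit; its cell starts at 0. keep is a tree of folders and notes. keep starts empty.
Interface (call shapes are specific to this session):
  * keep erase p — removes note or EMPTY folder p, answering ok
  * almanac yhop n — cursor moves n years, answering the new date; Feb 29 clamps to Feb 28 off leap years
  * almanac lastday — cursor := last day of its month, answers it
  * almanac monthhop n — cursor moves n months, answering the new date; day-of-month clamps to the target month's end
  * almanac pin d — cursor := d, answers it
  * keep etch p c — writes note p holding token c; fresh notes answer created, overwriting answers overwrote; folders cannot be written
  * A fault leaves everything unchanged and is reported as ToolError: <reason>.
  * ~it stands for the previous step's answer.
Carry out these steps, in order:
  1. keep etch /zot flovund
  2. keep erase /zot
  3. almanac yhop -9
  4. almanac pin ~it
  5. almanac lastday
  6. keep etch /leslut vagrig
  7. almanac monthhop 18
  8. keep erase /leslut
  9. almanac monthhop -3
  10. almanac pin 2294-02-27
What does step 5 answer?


Answer: 1957-11-30

Derivation:
CALL keep etch[p=/zot; c=flovund]
RET  created
CALL keep erase[p=/zot]
RET  ok
CALL almanac yhop[n=-9]
RET  1957-11-20
CALL almanac pin[d=~it]
RET  1957-11-20
CALL almanac lastday[]
RET  1957-11-30
CALL keep etch[p=/leslut; c=vagrig]
RET  created
CALL almanac monthhop[n=18]
RET  1959-05-30
CALL keep erase[p=/leslut]
RET  ok
CALL almanac monthhop[n=-3]
RET  1959-02-28
CALL almanac pin[d=2294-02-27]
RET  2294-02-27


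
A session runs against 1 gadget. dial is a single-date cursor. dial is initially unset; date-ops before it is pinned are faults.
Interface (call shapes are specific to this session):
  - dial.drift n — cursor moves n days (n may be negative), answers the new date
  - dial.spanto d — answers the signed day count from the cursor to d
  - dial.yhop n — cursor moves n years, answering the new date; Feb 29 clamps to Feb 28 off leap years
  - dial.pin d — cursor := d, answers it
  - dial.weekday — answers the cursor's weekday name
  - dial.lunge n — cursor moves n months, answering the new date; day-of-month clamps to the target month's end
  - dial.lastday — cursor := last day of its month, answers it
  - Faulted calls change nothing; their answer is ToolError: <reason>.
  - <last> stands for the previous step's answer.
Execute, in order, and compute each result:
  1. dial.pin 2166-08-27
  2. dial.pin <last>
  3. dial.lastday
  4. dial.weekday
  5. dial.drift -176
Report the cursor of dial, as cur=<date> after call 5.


Answer: cur=2166-03-08

Derivation:
==> dial.pin(d='2166-08-27')
<== 2166-08-27
==> dial.pin(d='<last>')
<== 2166-08-27
==> dial.lastday()
<== 2166-08-31
==> dial.weekday()
<== Sunday
==> dial.drift(n='-176')
<== 2166-03-08


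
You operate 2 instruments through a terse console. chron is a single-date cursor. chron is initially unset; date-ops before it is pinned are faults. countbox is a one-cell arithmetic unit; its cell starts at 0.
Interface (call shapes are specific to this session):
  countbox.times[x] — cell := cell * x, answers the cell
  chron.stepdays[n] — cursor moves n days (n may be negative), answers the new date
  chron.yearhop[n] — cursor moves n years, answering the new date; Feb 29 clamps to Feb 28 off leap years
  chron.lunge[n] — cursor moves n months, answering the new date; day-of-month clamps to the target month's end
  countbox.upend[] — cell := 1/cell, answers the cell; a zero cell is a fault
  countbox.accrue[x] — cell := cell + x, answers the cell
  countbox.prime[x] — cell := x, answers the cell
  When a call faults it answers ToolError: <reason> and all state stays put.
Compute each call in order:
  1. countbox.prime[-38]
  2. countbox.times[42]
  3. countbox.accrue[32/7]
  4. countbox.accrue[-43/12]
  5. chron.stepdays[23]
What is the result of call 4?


% 1. prime(x: -38) -> -38
% 2. times(x: 42) -> -1596
% 3. accrue(x: 32/7) -> -11140/7
% 4. accrue(x: -43/12) -> -133981/84
% 5. stepdays(n: 23) -> ToolError: no date set

Answer: -133981/84


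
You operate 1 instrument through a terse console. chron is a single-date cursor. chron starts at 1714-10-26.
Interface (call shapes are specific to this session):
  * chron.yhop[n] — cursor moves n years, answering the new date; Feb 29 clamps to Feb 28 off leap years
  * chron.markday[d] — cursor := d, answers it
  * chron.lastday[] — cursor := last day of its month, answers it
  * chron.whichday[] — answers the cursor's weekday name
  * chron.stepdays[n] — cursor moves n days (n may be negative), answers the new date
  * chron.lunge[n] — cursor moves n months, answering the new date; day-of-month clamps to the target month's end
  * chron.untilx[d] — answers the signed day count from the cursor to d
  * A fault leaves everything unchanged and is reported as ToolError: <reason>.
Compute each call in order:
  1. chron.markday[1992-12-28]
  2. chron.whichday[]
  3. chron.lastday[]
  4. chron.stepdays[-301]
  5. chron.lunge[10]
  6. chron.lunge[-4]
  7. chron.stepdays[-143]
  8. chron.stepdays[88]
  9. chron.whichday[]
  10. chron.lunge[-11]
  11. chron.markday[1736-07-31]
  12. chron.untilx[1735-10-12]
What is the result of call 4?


Answer: 1992-03-05

Derivation:
;; 1. chron.markday(d=1992-12-28) : 1992-12-28
;; 2. chron.whichday() : Monday
;; 3. chron.lastday() : 1992-12-31
;; 4. chron.stepdays(n=-301) : 1992-03-05
;; 5. chron.lunge(n=10) : 1993-01-05
;; 6. chron.lunge(n=-4) : 1992-09-05
;; 7. chron.stepdays(n=-143) : 1992-04-15
;; 8. chron.stepdays(n=88) : 1992-07-12
;; 9. chron.whichday() : Sunday
;; 10. chron.lunge(n=-11) : 1991-08-12
;; 11. chron.markday(d=1736-07-31) : 1736-07-31
;; 12. chron.untilx(d=1735-10-12) : -293


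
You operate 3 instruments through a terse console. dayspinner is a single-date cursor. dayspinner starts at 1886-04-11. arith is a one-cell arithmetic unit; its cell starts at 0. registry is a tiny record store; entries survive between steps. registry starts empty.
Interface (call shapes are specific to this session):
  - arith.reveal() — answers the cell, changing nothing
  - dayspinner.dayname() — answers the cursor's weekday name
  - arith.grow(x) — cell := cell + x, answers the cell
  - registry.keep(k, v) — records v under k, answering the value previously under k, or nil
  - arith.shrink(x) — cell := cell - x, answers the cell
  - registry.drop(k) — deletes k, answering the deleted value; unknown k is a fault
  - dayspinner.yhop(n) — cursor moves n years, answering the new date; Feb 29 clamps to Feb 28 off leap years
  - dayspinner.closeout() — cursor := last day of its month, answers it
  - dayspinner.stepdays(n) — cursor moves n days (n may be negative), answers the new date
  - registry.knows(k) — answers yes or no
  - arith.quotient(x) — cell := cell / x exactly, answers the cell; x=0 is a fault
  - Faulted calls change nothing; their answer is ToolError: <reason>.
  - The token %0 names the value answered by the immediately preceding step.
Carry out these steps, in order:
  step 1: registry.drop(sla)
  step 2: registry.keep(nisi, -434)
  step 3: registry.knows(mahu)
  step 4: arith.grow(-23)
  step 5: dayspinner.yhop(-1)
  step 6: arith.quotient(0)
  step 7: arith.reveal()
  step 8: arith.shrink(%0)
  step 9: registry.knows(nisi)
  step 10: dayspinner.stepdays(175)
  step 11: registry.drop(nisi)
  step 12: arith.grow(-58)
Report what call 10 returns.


Now I run drop on k='sla', yielding ToolError: no such key sla.
Invoking keep on k='nisi', v='-434', — result: nil.
I run knows on k='mahu': no.
I run grow on x='-23', and get -23.
I try yhop on n='-1', and see 1885-04-11.
Next I call quotient on x='0', and observe ToolError: division by zero.
Invoking reveal, yielding -23.
Calling shrink on x='%0', which returns 0.
I use knows on k='nisi', yielding yes.
Next I call stepdays on n='175', yielding 1885-10-03.
Calling drop on k='nisi', and see -434.
Next I call grow on x='-58', yielding -58.

Answer: 1885-10-03


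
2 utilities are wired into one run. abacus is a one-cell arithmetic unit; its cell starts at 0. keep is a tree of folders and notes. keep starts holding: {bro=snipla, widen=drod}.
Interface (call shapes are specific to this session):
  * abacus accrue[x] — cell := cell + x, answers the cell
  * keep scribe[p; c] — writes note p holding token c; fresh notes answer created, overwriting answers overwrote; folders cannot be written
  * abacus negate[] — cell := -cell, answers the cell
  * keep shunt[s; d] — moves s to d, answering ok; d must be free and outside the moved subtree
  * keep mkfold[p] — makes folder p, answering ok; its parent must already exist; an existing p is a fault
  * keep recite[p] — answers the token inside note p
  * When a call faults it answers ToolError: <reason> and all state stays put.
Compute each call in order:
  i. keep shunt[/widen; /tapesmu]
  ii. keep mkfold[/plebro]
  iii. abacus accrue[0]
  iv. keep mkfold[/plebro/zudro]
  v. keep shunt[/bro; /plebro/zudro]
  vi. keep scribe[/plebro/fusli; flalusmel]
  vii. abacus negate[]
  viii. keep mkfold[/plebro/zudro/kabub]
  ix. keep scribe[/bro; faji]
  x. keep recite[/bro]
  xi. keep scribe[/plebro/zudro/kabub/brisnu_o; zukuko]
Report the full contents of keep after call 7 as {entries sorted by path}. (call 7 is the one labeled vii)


Answer: {bro=snipla, plebro/, plebro/fusli=flalusmel, plebro/zudro/, tapesmu=drod}

Derivation:
Invoking keep shunt passing s=/widen, d=/tapesmu, and get ok.
Calling keep mkfold passing p=/plebro, giving ok.
I use abacus accrue passing x=0, → 0.
Invoking keep mkfold passing p=/plebro/zudro, giving ok.
I invoke keep shunt passing s=/bro, d=/plebro/zudro: ToolError: exists.
Now I run keep scribe passing p=/plebro/fusli, c=flalusmel, and see created.
I invoke abacus negate, and see 0.
I run keep mkfold passing p=/plebro/zudro/kabub, which returns ok.
I run keep scribe passing p=/bro, c=faji, and see overwrote.
I invoke keep recite passing p=/bro, — result: faji.
Then keep scribe passing p=/plebro/zudro/kabub/brisnu_o, c=zukuko, yielding created.


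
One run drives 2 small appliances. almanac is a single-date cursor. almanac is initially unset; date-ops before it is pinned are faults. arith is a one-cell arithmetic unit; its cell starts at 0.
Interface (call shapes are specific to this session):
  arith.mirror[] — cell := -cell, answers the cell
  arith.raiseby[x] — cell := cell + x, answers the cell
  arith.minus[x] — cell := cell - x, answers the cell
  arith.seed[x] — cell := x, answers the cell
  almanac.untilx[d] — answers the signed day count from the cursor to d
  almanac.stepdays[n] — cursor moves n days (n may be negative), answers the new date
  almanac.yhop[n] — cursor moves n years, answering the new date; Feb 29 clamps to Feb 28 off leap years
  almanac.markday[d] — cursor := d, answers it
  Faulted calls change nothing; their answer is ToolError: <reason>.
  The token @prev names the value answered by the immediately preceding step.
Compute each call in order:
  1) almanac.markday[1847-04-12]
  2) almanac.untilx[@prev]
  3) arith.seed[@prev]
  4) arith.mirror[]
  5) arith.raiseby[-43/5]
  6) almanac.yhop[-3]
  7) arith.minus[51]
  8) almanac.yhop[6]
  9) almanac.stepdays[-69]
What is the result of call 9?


Answer: 1850-02-02

Derivation:
;; markday(d→1847-04-12) : 1847-04-12
;; untilx(d→@prev) : 0
;; seed(x→@prev) : 0
;; mirror() : 0
;; raiseby(x→-43/5) : -43/5
;; yhop(n→-3) : 1844-04-12
;; minus(x→51) : -298/5
;; yhop(n→6) : 1850-04-12
;; stepdays(n→-69) : 1850-02-02


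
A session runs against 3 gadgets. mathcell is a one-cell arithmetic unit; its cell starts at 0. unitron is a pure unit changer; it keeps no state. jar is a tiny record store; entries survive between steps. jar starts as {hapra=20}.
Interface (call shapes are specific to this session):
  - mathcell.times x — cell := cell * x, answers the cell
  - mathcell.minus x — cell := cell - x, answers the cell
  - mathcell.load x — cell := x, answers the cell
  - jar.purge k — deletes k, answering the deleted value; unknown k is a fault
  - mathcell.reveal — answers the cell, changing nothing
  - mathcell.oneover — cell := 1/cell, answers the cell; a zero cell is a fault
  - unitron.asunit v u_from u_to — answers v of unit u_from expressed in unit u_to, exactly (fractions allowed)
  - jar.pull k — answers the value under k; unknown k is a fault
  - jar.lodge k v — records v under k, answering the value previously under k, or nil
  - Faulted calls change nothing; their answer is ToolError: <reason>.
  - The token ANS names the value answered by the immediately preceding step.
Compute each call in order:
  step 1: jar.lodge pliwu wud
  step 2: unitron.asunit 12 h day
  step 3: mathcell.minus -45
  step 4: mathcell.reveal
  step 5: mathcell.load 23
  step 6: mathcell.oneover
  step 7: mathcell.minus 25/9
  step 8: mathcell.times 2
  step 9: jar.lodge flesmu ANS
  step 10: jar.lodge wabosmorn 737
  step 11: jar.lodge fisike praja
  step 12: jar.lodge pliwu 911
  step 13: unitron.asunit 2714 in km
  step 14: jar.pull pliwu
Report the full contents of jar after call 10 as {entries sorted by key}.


Answer: {flesmu=-1132/207, hapra=20, pliwu=wud, wabosmorn=737}

Derivation:
>> jar.lodge(k: pliwu, v: wud)
<< nil
>> unitron.asunit(v: 12, u_from: h, u_to: day)
<< 1/2
>> mathcell.minus(x: -45)
<< 45
>> mathcell.reveal()
<< 45
>> mathcell.load(x: 23)
<< 23
>> mathcell.oneover()
<< 1/23
>> mathcell.minus(x: 25/9)
<< -566/207
>> mathcell.times(x: 2)
<< -1132/207
>> jar.lodge(k: flesmu, v: ANS)
<< nil
>> jar.lodge(k: wabosmorn, v: 737)
<< nil
>> jar.lodge(k: fisike, v: praja)
<< nil
>> jar.lodge(k: pliwu, v: 911)
<< wud
>> unitron.asunit(v: 2714, u_from: in, u_to: km)
<< 172339/2500000
>> jar.pull(k: pliwu)
<< 911


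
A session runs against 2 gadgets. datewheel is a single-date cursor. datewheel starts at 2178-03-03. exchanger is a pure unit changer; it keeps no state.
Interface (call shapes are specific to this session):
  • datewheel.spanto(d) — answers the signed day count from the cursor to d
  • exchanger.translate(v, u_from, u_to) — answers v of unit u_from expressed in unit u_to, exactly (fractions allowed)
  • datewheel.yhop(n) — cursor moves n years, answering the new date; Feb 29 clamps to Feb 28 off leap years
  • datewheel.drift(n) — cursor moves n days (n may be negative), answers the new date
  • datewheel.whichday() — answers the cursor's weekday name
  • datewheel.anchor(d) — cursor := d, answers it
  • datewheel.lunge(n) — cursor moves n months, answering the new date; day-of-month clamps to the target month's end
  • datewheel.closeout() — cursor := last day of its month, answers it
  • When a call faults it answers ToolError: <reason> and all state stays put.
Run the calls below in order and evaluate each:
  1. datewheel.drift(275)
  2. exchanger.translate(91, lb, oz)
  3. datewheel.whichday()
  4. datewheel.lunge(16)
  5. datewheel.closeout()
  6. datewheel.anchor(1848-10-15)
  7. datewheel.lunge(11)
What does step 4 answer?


Answer: 2180-04-03

Derivation:
[in] datewheel.drift 275
:: 2178-12-03
[in] exchanger.translate 91 lb oz
:: 1456
[in] datewheel.whichday
:: Thursday
[in] datewheel.lunge 16
:: 2180-04-03
[in] datewheel.closeout
:: 2180-04-30
[in] datewheel.anchor 1848-10-15
:: 1848-10-15
[in] datewheel.lunge 11
:: 1849-09-15


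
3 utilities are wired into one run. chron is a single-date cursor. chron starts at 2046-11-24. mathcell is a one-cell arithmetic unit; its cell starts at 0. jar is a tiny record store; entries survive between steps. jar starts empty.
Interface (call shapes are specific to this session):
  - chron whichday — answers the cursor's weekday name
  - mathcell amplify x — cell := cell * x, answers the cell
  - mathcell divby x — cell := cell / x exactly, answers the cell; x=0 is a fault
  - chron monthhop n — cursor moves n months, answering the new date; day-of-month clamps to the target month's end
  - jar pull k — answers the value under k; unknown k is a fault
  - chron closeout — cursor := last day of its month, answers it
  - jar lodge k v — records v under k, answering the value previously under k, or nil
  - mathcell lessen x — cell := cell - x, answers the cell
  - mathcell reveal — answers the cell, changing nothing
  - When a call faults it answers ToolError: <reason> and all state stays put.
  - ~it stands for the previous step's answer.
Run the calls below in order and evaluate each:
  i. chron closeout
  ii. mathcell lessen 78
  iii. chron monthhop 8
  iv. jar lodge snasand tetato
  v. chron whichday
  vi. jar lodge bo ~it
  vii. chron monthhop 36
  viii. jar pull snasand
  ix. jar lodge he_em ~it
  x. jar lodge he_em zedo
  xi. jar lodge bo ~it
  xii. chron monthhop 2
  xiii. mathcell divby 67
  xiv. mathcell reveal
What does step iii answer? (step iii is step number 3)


>>> chron closeout
[out] 2046-11-30
>>> mathcell lessen x=78
[out] -78
>>> chron monthhop n=8
[out] 2047-07-30
>>> jar lodge k=snasand v=tetato
[out] nil
>>> chron whichday
[out] Tuesday
>>> jar lodge k=bo v=~it
[out] nil
>>> chron monthhop n=36
[out] 2050-07-30
>>> jar pull k=snasand
[out] tetato
>>> jar lodge k=he_em v=~it
[out] nil
>>> jar lodge k=he_em v=zedo
[out] tetato
>>> jar lodge k=bo v=~it
[out] Tuesday
>>> chron monthhop n=2
[out] 2050-09-30
>>> mathcell divby x=67
[out] -78/67
>>> mathcell reveal
[out] -78/67

Answer: 2047-07-30


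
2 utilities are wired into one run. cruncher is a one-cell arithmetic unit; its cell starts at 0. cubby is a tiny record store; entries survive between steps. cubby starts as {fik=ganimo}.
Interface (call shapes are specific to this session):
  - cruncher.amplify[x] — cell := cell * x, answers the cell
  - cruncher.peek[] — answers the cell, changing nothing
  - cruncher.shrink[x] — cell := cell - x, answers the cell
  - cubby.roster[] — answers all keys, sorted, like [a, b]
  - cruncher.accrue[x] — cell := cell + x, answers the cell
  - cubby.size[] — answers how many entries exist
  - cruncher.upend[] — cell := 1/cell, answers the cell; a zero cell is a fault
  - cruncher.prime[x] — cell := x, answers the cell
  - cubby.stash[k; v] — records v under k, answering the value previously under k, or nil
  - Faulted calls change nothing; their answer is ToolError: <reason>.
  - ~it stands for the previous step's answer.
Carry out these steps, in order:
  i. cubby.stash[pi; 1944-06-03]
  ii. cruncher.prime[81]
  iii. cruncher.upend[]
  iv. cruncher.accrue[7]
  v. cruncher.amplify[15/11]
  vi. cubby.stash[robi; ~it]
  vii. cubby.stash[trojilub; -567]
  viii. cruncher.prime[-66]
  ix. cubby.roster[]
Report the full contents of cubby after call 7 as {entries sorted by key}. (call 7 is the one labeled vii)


Answer: {fik=ganimo, pi=1944-06-03, robi=2840/297, trojilub=-567}

Derivation:
>> cubby.stash(k: pi, v: 1944-06-03)
<< nil
>> cruncher.prime(x: 81)
<< 81
>> cruncher.upend()
<< 1/81
>> cruncher.accrue(x: 7)
<< 568/81
>> cruncher.amplify(x: 15/11)
<< 2840/297
>> cubby.stash(k: robi, v: ~it)
<< nil
>> cubby.stash(k: trojilub, v: -567)
<< nil
>> cruncher.prime(x: -66)
<< -66
>> cubby.roster()
<< [fik, pi, robi, trojilub]


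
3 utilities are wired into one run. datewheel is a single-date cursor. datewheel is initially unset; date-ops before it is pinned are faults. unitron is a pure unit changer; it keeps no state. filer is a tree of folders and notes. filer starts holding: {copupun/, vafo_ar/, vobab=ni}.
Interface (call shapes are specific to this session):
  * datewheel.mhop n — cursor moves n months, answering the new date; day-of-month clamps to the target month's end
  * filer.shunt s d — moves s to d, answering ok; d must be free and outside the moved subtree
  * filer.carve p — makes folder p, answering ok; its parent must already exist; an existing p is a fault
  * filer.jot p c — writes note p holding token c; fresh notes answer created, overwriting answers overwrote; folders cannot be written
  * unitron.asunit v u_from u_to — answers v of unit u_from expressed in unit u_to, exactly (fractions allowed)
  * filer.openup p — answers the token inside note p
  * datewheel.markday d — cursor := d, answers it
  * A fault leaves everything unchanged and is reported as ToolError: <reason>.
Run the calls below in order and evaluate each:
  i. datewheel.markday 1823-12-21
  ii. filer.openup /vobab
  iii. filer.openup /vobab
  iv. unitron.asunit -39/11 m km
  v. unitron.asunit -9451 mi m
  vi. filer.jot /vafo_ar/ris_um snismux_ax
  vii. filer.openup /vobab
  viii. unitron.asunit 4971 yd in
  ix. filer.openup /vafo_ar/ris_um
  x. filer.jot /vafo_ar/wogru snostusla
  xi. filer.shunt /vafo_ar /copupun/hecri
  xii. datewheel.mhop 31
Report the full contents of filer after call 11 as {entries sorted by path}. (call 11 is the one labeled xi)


# 1. markday(1823-12-21) : 1823-12-21
# 2. openup(/vobab) : ni
# 3. openup(/vobab) : ni
# 4. asunit(-39/11, m, km) : -39/11000
# 5. asunit(-9451, mi, m) : -1901238768/125
# 6. jot(/vafo_ar/ris_um, snismux_ax) : created
# 7. openup(/vobab) : ni
# 8. asunit(4971, yd, in) : 178956
# 9. openup(/vafo_ar/ris_um) : snismux_ax
# 10. jot(/vafo_ar/wogru, snostusla) : created
# 11. shunt(/vafo_ar, /copupun/hecri) : ok
# 12. mhop(31) : 1826-07-21

Answer: {copupun/, copupun/hecri/, copupun/hecri/ris_um=snismux_ax, copupun/hecri/wogru=snostusla, vobab=ni}


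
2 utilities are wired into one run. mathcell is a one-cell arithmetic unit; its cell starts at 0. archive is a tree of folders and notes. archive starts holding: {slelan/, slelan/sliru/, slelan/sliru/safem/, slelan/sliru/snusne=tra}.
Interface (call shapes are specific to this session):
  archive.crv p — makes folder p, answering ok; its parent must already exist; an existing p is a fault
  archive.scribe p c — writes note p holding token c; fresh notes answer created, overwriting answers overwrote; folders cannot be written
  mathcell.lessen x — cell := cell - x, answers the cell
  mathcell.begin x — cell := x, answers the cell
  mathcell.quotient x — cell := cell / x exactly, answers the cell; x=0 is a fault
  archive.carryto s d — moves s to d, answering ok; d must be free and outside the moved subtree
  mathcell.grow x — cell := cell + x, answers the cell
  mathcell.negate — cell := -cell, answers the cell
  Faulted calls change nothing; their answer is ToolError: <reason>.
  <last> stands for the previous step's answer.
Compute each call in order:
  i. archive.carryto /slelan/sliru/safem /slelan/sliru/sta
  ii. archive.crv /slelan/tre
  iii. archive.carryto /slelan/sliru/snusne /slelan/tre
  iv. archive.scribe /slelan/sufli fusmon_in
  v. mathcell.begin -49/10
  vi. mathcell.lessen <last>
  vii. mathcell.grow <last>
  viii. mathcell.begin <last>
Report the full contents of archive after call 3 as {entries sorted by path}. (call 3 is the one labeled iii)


·→ archive.carryto(s→/slelan/sliru/safem, d→/slelan/sliru/sta)
·← ok
·→ archive.crv(p→/slelan/tre)
·← ok
·→ archive.carryto(s→/slelan/sliru/snusne, d→/slelan/tre)
·← ToolError: exists
·→ archive.scribe(p→/slelan/sufli, c→fusmon_in)
·← created
·→ mathcell.begin(x→-49/10)
·← -49/10
·→ mathcell.lessen(x→<last>)
·← 0
·→ mathcell.grow(x→<last>)
·← 0
·→ mathcell.begin(x→<last>)
·← 0

Answer: {slelan/, slelan/sliru/, slelan/sliru/snusne=tra, slelan/sliru/sta/, slelan/tre/}


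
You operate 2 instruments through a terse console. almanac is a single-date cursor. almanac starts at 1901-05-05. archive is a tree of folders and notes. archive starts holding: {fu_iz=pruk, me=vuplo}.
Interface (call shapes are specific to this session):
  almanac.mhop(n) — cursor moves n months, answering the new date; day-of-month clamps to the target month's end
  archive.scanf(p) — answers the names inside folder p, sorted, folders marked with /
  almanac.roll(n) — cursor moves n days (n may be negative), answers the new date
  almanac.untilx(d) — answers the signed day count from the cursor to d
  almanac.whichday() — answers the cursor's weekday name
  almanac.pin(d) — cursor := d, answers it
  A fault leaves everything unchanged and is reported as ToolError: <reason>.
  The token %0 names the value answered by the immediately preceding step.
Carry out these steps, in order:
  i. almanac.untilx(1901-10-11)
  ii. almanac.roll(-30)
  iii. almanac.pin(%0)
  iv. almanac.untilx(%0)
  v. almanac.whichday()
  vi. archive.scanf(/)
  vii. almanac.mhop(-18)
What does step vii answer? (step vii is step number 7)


Do: untilx[1901-10-11]
See: 159
Do: roll[-30]
See: 1901-04-05
Do: pin[%0]
See: 1901-04-05
Do: untilx[%0]
See: 0
Do: whichday[]
See: Friday
Do: scanf[/]
See: [fu_iz, me]
Do: mhop[-18]
See: 1899-10-05

Answer: 1899-10-05


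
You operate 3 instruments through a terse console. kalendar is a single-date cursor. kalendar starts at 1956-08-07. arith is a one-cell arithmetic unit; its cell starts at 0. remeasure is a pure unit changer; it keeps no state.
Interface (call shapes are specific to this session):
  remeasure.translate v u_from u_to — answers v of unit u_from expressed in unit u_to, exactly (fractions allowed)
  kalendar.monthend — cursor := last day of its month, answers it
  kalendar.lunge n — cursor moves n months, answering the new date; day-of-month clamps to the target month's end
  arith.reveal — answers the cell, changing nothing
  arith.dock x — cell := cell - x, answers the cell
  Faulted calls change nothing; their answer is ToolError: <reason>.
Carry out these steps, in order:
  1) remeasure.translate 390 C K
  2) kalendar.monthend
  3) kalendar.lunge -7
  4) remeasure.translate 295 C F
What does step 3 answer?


Answer: 1956-01-31

Derivation:
·→ remeasure.translate(v=390, u_from=C, u_to=K)
·← 13263/20
·→ kalendar.monthend()
·← 1956-08-31
·→ kalendar.lunge(n=-7)
·← 1956-01-31
·→ remeasure.translate(v=295, u_from=C, u_to=F)
·← 563


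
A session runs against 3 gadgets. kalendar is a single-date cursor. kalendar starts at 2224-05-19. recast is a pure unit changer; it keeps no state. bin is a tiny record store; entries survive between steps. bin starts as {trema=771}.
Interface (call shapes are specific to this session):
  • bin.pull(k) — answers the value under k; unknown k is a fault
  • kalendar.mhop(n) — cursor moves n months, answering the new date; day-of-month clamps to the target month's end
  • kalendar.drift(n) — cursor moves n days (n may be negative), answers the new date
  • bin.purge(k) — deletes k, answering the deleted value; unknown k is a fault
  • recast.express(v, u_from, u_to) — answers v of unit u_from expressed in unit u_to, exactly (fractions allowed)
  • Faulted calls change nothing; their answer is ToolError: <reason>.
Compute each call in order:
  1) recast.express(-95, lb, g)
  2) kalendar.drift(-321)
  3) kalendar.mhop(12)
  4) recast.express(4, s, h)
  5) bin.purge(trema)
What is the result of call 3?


Answer: 2224-07-03

Derivation:
;; 1. recast.express(v='-95', u_from='lb', u_to='g') -> -861825503/20000
;; 2. kalendar.drift(n='-321') -> 2223-07-03
;; 3. kalendar.mhop(n='12') -> 2224-07-03
;; 4. recast.express(v='4', u_from='s', u_to='h') -> 1/900
;; 5. bin.purge(k='trema') -> 771


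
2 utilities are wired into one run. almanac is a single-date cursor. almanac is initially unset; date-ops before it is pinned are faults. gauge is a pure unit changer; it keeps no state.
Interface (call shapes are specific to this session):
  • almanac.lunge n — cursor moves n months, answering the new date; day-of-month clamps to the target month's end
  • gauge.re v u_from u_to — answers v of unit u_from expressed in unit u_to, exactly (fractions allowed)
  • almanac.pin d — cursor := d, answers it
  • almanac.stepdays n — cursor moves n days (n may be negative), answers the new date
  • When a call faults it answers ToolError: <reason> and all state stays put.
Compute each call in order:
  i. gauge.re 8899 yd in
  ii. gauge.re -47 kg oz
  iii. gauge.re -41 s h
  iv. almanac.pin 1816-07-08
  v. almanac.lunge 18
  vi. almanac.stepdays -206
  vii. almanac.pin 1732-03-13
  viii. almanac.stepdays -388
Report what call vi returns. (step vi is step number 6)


// 1. gauge.re(8899, yd, in) => 320364
// 2. gauge.re(-47, kg, oz) => -75200000000/45359237
// 3. gauge.re(-41, s, h) => -41/3600
// 4. almanac.pin(1816-07-08) => 1816-07-08
// 5. almanac.lunge(18) => 1818-01-08
// 6. almanac.stepdays(-206) => 1817-06-16
// 7. almanac.pin(1732-03-13) => 1732-03-13
// 8. almanac.stepdays(-388) => 1731-02-19

Answer: 1817-06-16


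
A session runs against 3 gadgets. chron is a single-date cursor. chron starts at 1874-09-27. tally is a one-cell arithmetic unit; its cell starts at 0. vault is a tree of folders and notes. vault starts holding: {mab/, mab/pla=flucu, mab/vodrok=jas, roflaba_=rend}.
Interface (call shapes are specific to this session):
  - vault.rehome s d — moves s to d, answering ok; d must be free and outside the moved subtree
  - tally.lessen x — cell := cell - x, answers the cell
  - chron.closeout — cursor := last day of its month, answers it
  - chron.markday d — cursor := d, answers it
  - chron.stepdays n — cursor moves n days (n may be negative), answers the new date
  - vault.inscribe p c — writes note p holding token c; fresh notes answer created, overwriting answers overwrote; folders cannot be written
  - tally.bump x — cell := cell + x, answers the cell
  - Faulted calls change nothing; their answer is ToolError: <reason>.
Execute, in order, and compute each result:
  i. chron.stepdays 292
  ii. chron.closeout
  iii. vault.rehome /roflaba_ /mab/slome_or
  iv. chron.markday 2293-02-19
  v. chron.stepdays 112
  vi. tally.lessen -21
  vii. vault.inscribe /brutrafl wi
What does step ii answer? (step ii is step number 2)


CALL chron.stepdays[n: 292]
RET  1875-07-16
CALL chron.closeout[]
RET  1875-07-31
CALL vault.rehome[s: /roflaba_; d: /mab/slome_or]
RET  ok
CALL chron.markday[d: 2293-02-19]
RET  2293-02-19
CALL chron.stepdays[n: 112]
RET  2293-06-11
CALL tally.lessen[x: -21]
RET  21
CALL vault.inscribe[p: /brutrafl; c: wi]
RET  created

Answer: 1875-07-31


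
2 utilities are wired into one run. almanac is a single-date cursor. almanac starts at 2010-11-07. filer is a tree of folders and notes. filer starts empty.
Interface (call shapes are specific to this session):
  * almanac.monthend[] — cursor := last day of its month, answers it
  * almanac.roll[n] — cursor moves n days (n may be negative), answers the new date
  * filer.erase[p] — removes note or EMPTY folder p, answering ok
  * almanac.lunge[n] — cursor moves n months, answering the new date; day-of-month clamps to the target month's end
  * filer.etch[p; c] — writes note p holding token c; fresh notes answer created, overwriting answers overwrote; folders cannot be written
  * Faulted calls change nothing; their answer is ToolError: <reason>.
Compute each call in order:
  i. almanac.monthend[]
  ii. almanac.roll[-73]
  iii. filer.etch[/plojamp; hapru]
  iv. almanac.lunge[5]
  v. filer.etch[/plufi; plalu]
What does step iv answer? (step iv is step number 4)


CALL almanac.monthend[]
RET  2010-11-30
CALL almanac.roll[-73]
RET  2010-09-18
CALL filer.etch[/plojamp; hapru]
RET  created
CALL almanac.lunge[5]
RET  2011-02-18
CALL filer.etch[/plufi; plalu]
RET  created

Answer: 2011-02-18


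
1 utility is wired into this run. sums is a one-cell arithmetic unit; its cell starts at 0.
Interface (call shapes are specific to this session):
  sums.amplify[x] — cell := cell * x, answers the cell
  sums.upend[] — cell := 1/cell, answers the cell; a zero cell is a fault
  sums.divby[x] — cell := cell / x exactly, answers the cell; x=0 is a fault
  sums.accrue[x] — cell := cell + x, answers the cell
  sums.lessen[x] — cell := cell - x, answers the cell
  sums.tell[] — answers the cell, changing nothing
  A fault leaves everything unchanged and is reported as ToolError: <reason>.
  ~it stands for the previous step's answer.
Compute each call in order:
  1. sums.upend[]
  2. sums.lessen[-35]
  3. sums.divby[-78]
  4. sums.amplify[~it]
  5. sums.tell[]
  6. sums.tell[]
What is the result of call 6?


Answer: 1225/6084

Derivation:
$ sums.upend
[out] ToolError: reciprocal of zero
$ sums.lessen x→-35
[out] 35
$ sums.divby x→-78
[out] -35/78
$ sums.amplify x→~it
[out] 1225/6084
$ sums.tell
[out] 1225/6084
$ sums.tell
[out] 1225/6084


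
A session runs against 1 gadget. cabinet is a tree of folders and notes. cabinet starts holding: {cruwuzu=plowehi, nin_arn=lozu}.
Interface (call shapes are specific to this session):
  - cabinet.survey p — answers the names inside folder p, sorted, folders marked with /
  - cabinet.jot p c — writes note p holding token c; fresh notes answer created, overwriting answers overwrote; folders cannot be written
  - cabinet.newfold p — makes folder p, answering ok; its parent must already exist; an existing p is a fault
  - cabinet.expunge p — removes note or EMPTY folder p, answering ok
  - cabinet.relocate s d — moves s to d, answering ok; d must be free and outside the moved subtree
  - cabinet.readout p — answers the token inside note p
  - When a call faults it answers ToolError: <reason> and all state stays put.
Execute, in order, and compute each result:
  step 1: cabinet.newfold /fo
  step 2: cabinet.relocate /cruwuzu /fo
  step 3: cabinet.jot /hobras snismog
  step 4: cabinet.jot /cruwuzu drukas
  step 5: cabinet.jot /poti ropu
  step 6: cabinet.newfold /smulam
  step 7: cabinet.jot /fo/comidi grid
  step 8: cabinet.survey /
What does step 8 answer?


I try newfold on p: /fo, — result: ok.
I invoke relocate on s: /cruwuzu, d: /fo, and observe ToolError: exists.
Next I call jot on p: /hobras, c: snismog, giving created.
Using jot on p: /cruwuzu, c: drukas, yielding overwrote.
Now I run jot on p: /poti, c: ropu, yielding created.
I try newfold on p: /smulam, — result: ok.
I run jot on p: /fo/comidi, c: grid, and get created.
I try survey on p: /, which returns [cruwuzu, fo/, hobras, nin_arn, poti, smulam/].

Answer: [cruwuzu, fo/, hobras, nin_arn, poti, smulam/]


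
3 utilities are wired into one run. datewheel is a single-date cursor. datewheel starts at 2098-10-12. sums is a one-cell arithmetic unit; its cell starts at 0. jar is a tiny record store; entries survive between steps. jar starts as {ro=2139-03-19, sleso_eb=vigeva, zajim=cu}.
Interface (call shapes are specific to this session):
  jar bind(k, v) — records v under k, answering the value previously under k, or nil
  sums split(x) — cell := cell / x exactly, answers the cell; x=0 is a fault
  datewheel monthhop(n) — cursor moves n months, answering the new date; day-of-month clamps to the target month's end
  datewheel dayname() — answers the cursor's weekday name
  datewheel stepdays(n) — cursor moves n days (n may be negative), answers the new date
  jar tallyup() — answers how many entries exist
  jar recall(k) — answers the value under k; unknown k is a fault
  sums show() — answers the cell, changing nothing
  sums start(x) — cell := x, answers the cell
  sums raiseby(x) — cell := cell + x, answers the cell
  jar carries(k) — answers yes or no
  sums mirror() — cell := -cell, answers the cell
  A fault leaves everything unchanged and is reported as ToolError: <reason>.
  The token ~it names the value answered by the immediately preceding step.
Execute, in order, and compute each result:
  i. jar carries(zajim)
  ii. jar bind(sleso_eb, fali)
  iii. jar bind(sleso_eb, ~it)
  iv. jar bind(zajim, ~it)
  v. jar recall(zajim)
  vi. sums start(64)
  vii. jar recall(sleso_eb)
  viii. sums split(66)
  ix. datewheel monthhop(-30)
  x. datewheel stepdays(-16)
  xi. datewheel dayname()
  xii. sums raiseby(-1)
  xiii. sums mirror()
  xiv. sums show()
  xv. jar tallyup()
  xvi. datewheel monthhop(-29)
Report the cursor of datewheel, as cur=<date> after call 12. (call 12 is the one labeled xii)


Then jar carries using k=zajim, and see yes.
I call jar bind using k=sleso_eb, v=fali, — result: vigeva.
Calling jar bind using k=sleso_eb, v=~it, and get fali.
I invoke jar bind using k=zajim, v=~it, → cu.
I use jar recall using k=zajim, and see fali.
Using sums start using x=64, which returns 64.
I try jar recall using k=sleso_eb, which returns vigeva.
I invoke sums split using x=66, which returns 32/33.
Invoking datewheel monthhop using n=-30, → 2096-04-12.
Next I call datewheel stepdays using n=-16, and observe 2096-03-27.
I invoke datewheel dayname(), → Tuesday.
I run sums raiseby using x=-1, and get -1/33.
I run sums mirror(), and get 1/33.
Calling sums show, and see 1/33.
I call jar tallyup, and get 3.
Then datewheel monthhop using n=-29, — result: 2093-10-27.

Answer: cur=2096-03-27
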